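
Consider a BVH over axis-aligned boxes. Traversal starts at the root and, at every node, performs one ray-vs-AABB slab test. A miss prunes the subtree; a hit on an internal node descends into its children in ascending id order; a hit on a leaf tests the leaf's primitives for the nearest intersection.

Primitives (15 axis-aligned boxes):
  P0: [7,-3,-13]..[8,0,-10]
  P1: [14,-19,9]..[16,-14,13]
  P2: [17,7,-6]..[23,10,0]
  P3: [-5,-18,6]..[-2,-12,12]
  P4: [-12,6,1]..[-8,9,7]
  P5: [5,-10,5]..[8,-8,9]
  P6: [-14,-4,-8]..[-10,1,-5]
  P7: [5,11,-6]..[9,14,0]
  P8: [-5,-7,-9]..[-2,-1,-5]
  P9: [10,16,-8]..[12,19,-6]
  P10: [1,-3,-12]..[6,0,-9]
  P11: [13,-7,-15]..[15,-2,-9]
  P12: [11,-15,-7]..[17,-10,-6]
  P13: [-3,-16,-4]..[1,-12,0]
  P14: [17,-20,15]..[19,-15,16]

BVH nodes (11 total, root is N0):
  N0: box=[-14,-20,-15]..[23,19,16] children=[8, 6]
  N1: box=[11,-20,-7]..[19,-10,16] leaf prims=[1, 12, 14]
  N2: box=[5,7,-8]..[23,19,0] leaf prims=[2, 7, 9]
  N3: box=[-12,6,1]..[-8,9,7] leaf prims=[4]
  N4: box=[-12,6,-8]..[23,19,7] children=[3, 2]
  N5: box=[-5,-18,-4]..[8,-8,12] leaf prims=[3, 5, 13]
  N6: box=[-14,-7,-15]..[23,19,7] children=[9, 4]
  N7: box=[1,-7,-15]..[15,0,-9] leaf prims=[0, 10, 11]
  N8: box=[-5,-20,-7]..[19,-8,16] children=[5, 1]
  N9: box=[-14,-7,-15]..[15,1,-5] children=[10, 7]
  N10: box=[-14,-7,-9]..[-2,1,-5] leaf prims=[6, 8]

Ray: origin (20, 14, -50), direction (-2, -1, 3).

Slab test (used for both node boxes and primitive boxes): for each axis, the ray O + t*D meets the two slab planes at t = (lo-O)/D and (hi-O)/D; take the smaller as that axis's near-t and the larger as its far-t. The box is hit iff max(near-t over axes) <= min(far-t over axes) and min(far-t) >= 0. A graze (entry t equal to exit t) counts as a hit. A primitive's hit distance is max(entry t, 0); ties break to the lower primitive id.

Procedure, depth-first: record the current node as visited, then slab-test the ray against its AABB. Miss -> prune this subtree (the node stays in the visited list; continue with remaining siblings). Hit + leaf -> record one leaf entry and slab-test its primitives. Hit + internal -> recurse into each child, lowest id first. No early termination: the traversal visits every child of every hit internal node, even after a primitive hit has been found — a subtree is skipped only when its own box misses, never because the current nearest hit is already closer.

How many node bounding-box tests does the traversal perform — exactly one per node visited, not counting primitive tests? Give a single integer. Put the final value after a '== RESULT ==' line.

Traverse from the root:
N0 x:[-3/2,17] y:[-5,34] z:[35/3,22] -> hit [35/3,17], descend [6, 8]
  N6 x:[-3/2,17] y:[-5,21] z:[35/3,19] -> hit [35/3,17], descend [4, 9]
    N4 x:[-3/2,16] y:[-5,8] z:[14,19] -> miss, prune
    N9 x:[5/2,17] y:[13,21] z:[35/3,15] -> hit [13,15], descend [7, 10]
      N7 x:[5/2,19/2] y:[14,21] z:[35/3,41/3] -> miss, prune
      N10 x:[11,17] y:[13,21] z:[41/3,15] -> hit [41/3,15] leaf, test {P6@t=15, P8(miss)}
  N8 x:[1/2,25/2] y:[22,34] z:[43/3,22] -> miss, prune

7 AABB tests over nodes [0, 6, 4, 9, 7, 10, 8]; 1 leaf entered; closest P6.

== RESULT ==
7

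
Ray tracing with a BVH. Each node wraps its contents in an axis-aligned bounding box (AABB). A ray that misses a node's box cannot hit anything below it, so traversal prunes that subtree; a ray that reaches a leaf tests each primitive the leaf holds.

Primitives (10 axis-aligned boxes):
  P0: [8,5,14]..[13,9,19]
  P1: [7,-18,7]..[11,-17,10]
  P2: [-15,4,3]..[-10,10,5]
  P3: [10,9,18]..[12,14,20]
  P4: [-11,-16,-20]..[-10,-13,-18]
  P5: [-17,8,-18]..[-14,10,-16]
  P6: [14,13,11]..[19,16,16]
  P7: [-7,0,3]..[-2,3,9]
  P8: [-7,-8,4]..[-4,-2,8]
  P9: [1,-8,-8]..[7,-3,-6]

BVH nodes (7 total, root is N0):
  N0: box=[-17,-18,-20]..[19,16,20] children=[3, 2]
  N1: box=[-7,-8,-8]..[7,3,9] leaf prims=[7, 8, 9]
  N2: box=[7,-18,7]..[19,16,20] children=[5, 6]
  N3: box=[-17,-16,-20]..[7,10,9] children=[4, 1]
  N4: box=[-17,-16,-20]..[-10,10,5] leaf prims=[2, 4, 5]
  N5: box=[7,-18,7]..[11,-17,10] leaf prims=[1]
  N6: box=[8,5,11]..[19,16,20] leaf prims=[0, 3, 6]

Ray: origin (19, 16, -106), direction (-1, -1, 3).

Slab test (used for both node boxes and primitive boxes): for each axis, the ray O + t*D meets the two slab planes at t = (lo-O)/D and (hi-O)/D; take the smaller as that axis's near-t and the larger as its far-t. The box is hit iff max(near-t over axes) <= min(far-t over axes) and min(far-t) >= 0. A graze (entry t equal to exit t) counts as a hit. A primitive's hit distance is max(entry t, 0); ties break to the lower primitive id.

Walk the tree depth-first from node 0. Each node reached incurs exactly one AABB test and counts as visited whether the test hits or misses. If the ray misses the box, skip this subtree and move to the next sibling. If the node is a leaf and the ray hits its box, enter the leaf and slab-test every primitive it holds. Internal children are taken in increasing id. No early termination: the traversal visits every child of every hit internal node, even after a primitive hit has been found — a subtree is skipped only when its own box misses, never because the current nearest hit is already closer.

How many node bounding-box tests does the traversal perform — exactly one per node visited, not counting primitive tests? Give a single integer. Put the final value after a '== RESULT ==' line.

Traverse from the root:
N0 x:[0,36] y:[0,34] z:[86/3,42] -> hit [86/3,34], descend [2, 3]
  N2 x:[0,12] y:[0,34] z:[113/3,42] -> miss, prune
  N3 x:[12,36] y:[6,32] z:[86/3,115/3] -> hit [86/3,32], descend [1, 4]
    N1 x:[12,26] y:[13,24] z:[98/3,115/3] -> miss, prune
    N4 x:[29,36] y:[6,32] z:[86/3,37] -> hit [29,32] leaf, test {P2(miss), P4@t=29, P5(miss)}

order=[0, 2, 3, 1, 4]  |boxes|=5  |leaves|=1  hit=P4

== RESULT ==
5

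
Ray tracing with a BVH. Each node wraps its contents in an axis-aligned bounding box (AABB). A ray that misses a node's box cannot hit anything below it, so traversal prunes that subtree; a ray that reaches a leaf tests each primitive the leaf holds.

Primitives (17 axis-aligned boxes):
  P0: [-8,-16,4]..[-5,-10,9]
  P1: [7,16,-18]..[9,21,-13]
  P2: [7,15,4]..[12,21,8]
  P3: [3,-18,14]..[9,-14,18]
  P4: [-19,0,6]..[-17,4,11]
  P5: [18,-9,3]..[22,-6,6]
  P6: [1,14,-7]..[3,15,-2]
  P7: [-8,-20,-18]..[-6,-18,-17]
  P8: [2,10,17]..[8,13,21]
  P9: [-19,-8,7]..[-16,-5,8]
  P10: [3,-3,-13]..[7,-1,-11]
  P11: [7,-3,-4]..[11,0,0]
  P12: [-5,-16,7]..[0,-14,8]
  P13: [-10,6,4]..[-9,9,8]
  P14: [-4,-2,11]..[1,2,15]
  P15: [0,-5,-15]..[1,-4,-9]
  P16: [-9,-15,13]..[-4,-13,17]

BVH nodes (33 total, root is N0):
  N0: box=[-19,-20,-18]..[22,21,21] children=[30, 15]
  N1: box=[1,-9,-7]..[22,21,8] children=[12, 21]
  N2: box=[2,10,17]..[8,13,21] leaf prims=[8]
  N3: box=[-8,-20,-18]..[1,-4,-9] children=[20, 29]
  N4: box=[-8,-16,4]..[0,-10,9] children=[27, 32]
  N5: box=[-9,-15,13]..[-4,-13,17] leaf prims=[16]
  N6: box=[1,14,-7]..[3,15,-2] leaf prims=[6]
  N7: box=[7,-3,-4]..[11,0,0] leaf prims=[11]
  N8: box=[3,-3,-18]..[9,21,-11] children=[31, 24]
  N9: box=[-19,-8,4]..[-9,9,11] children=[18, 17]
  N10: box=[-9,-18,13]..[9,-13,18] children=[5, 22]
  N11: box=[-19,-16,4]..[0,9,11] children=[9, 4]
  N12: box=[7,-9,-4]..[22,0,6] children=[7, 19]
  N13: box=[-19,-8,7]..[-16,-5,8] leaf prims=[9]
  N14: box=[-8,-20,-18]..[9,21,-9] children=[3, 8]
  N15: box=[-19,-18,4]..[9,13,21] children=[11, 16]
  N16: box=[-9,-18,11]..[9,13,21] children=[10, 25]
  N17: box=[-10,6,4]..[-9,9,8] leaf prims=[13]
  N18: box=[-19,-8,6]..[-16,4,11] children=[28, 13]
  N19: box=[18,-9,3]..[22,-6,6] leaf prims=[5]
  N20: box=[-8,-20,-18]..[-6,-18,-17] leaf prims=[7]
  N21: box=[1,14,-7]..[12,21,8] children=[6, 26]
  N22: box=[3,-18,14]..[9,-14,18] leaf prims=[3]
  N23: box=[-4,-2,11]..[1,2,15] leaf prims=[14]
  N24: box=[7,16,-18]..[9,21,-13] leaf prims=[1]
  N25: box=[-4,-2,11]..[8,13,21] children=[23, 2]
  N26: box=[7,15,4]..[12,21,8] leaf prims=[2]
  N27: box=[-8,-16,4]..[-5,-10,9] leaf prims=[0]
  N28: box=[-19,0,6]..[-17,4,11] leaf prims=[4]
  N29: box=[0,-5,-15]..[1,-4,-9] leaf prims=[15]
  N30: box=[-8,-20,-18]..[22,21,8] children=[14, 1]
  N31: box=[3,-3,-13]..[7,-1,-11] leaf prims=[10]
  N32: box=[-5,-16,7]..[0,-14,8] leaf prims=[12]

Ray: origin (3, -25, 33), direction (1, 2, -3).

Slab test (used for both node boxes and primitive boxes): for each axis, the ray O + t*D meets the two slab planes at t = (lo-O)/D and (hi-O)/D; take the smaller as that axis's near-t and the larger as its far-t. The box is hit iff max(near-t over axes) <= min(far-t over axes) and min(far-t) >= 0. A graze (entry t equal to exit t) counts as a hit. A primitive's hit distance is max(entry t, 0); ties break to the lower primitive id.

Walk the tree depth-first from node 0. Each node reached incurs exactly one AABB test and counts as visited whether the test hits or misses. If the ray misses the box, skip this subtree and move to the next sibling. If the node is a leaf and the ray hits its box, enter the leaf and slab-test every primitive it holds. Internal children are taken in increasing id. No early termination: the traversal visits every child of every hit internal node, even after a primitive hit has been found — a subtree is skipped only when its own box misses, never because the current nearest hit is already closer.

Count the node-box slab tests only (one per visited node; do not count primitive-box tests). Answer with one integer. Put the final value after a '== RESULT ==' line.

Trace the traversal:
N0 x:[-22,19] y:[5/2,23] z:[4,17] -> hit [4,17], descend [15, 30]
  N15 x:[-22,6] y:[7/2,19] z:[4,29/3] -> hit [4,6], descend [11, 16]
    N11 x:[-22,-3] y:[9/2,17] z:[22/3,29/3] -> miss, prune
    N16 x:[-12,6] y:[7/2,19] z:[4,22/3] -> hit [4,6], descend [10, 25]
      N10 x:[-12,6] y:[7/2,6] z:[5,20/3] -> hit [5,6], descend [5, 22]
        N5 x:[-12,-7] y:[5,6] z:[16/3,20/3] -> miss, prune
        N22 x:[0,6] y:[7/2,11/2] z:[5,19/3] -> hit [5,11/2] leaf, test {P3@t=5}
      N25 x:[-7,5] y:[23/2,19] z:[4,22/3] -> miss, prune
  N30 x:[-11,19] y:[5/2,23] z:[25/3,17] -> hit [25/3,17], descend [1, 14]
    N1 x:[-2,19] y:[8,23] z:[25/3,40/3] -> hit [25/3,40/3], descend [12, 21]
      N12 x:[4,19] y:[8,25/2] z:[9,37/3] -> hit [9,37/3], descend [7, 19]
        N7 x:[4,8] y:[11,25/2] z:[11,37/3] -> miss, prune
        N19 x:[15,19] y:[8,19/2] z:[9,10] -> miss, prune
      N21 x:[-2,9] y:[39/2,23] z:[25/3,40/3] -> miss, prune
    N14 x:[-11,6] y:[5/2,23] z:[14,17] -> miss, prune

15 AABB tests over nodes [0, 15, 11, 16, 10, 5, 22, 25, 30, 1, 12, 7, 19, 21, 14]; 1 leaf entered; closest P3.

== RESULT ==
15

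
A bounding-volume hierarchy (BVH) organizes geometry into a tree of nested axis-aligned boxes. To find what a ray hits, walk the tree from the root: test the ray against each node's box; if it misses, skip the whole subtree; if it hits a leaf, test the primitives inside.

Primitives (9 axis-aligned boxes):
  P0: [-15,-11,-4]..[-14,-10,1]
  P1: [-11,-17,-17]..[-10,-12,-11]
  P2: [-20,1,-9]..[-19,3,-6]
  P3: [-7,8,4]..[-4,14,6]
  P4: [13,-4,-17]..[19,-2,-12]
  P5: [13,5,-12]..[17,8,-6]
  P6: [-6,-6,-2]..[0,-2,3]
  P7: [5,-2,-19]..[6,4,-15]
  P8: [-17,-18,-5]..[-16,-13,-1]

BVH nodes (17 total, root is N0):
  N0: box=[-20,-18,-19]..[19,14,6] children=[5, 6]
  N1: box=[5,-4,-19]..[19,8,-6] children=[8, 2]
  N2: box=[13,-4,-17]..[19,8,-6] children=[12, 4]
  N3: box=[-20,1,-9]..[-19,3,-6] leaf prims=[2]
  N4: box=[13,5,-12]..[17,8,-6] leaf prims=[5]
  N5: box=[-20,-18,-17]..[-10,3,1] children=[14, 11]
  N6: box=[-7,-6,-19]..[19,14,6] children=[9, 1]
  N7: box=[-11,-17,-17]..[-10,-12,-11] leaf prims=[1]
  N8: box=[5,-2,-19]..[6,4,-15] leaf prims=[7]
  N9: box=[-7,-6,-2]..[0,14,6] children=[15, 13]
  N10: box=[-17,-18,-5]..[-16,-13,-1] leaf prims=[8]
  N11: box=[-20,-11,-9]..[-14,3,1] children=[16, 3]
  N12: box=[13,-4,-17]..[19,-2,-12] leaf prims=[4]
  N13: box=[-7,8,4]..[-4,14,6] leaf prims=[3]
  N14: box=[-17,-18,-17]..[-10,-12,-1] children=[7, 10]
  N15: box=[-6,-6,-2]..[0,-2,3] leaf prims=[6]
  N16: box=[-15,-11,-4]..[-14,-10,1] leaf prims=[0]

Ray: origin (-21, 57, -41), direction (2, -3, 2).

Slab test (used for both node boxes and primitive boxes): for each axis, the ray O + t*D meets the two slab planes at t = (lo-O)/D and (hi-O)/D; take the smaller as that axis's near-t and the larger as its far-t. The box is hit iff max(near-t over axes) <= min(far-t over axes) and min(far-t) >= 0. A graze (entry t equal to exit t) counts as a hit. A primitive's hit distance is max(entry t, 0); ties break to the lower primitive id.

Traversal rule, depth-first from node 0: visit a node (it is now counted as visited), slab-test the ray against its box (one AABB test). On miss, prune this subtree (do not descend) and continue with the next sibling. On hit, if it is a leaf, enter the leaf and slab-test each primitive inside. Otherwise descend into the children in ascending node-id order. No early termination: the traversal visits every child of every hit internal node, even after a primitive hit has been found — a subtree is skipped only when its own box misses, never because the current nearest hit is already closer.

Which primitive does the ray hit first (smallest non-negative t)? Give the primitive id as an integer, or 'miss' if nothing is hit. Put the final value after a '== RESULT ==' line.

Trace the traversal:
N0 x:[1/2,20] y:[43/3,25] z:[11,47/2] -> hit [43/3,20], descend [5, 6]
  N5 x:[1/2,11/2] y:[18,25] z:[12,21] -> miss, prune
  N6 x:[7,20] y:[43/3,21] z:[11,47/2] -> hit [43/3,20], descend [1, 9]
    N1 x:[13,20] y:[49/3,61/3] z:[11,35/2] -> hit [49/3,35/2], descend [2, 8]
      N2 x:[17,20] y:[49/3,61/3] z:[12,35/2] -> hit [17,35/2], descend [4, 12]
        N4 x:[17,19] y:[49/3,52/3] z:[29/2,35/2] -> hit [17,52/3] leaf, test {P5@t=17}
        N12 x:[17,20] y:[59/3,61/3] z:[12,29/2] -> miss, prune
      N8 x:[13,27/2] y:[53/3,59/3] z:[11,13] -> miss, prune
    N9 x:[7,21/2] y:[43/3,21] z:[39/2,47/2] -> miss, prune

9 AABB tests over nodes [0, 5, 6, 1, 2, 4, 12, 8, 9]; 1 leaf entered; closest P5.

== RESULT ==
5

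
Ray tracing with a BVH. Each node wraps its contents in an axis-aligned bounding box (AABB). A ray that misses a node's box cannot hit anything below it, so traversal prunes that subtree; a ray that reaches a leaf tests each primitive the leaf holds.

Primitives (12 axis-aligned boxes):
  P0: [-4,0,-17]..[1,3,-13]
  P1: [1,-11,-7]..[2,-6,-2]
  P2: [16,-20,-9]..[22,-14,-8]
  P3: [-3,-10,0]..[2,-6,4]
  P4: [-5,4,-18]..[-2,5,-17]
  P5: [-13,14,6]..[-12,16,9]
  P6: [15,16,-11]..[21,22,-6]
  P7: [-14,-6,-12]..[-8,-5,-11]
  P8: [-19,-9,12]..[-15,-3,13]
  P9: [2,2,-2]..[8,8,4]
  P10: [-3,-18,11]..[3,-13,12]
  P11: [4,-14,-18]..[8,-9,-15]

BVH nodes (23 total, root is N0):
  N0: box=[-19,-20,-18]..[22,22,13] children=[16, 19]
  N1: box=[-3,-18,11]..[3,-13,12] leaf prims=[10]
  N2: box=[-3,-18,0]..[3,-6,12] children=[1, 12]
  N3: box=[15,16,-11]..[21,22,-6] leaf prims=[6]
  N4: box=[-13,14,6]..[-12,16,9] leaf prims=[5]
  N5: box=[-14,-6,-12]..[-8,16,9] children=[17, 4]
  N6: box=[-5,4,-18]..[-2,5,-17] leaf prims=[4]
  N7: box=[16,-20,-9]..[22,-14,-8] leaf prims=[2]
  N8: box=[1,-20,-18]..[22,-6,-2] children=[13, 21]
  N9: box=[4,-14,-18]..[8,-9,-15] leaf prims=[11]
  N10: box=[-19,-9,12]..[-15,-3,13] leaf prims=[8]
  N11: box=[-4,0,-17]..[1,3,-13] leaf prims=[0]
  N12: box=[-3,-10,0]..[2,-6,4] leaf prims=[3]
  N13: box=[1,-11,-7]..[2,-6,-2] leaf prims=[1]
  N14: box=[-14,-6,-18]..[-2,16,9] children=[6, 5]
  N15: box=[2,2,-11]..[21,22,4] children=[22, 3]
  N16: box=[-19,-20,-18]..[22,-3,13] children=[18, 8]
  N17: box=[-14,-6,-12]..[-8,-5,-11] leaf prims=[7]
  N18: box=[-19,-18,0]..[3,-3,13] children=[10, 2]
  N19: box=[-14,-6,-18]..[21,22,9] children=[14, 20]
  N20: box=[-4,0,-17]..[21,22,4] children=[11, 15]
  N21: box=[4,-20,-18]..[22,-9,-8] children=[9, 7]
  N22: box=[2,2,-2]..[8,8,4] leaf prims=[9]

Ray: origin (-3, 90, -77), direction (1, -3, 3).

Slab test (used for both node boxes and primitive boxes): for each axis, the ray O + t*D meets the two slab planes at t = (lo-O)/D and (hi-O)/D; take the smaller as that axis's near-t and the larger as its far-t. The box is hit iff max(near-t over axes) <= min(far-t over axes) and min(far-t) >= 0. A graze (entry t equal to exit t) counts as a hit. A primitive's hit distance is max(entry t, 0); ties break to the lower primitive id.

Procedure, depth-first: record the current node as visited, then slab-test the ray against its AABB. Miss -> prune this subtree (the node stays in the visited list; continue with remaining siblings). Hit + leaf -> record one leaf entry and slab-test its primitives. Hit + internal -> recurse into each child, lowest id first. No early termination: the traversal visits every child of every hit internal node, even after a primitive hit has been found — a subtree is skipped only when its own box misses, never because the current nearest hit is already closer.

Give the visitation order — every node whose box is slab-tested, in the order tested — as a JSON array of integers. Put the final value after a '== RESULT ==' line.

Walk:
N0 x:[-16,25] y:[68/3,110/3] z:[59/3,30] -> hit [68/3,25], descend [16, 19]
  N16 x:[-16,25] y:[31,110/3] z:[59/3,30] -> miss, prune
  N19 x:[-11,24] y:[68/3,32] z:[59/3,86/3] -> hit [68/3,24], descend [14, 20]
    N14 x:[-11,1] y:[74/3,32] z:[59/3,86/3] -> miss, prune
    N20 x:[-1,24] y:[68/3,30] z:[20,27] -> hit [68/3,24], descend [11, 15]
      N11 x:[-1,4] y:[29,30] z:[20,64/3] -> miss, prune
      N15 x:[5,24] y:[68/3,88/3] z:[22,27] -> hit [68/3,24], descend [3, 22]
        N3 x:[18,24] y:[68/3,74/3] z:[22,71/3] -> hit [68/3,71/3] leaf, test {P6@t=68/3}
        N22 x:[5,11] y:[82/3,88/3] z:[25,27] -> miss, prune

order=[0, 16, 19, 14, 20, 11, 15, 3, 22]  |boxes|=9  |leaves|=1  hit=P6

== RESULT ==
[0, 16, 19, 14, 20, 11, 15, 3, 22]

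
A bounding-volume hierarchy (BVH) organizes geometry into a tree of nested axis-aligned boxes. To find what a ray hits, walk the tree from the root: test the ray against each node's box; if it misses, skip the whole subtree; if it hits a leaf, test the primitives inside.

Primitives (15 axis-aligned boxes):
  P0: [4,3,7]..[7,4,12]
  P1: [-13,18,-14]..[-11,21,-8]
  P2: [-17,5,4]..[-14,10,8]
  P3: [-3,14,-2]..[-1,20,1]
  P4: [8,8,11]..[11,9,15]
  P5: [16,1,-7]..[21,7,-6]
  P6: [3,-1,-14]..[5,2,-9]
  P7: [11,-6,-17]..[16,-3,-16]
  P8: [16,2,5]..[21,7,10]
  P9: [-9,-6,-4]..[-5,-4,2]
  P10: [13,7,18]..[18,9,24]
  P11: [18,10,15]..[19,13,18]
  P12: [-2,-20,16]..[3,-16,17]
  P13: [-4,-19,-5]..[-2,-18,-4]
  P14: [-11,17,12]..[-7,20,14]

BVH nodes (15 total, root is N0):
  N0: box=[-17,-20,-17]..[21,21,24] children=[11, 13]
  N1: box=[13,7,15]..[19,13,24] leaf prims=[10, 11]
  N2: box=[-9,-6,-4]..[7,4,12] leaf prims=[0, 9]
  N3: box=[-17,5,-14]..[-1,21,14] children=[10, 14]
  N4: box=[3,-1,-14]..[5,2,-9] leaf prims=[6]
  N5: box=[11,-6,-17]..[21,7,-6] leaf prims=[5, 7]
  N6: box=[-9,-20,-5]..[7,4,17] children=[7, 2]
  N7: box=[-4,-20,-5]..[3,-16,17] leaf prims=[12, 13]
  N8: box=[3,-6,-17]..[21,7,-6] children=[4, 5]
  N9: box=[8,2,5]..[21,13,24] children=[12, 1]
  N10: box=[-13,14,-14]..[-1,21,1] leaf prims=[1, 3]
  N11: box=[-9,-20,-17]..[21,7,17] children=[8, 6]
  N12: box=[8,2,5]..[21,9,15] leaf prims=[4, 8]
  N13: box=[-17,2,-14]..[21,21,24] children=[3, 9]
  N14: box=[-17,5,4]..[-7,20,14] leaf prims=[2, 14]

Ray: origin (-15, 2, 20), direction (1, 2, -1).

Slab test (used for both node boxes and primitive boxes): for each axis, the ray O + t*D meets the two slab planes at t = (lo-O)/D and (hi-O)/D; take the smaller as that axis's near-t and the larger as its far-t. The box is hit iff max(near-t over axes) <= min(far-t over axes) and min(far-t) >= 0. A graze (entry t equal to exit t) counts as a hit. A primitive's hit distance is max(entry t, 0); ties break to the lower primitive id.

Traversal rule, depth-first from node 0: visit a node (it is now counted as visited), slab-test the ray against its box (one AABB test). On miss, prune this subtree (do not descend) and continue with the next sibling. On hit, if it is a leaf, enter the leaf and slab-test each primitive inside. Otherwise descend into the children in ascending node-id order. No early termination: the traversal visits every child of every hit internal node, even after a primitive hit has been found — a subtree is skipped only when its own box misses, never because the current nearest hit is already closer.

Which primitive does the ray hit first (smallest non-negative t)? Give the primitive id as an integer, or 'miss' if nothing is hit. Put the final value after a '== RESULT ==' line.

Trace the traversal:
N0 x:[-2,36] y:[-11,19/2] z:[-4,37] -> hit [-2,19/2], descend [11, 13]
  N11 x:[6,36] y:[-11,5/2] z:[3,37] -> miss, prune
  N13 x:[-2,36] y:[0,19/2] z:[-4,34] -> hit [0,19/2], descend [3, 9]
    N3 x:[-2,14] y:[3/2,19/2] z:[6,34] -> hit [6,19/2], descend [10, 14]
      N10 x:[2,14] y:[6,19/2] z:[19,34] -> miss, prune
      N14 x:[-2,8] y:[3/2,9] z:[6,16] -> hit [6,8] leaf, test {P2(miss), P14@t=15/2}
    N9 x:[23,36] y:[0,11/2] z:[-4,15] -> miss, prune

Visited [0, 11, 13, 3, 10, 14, 9]. Tests: 7 box, 1 leaf. Nearest: P14.

== RESULT ==
14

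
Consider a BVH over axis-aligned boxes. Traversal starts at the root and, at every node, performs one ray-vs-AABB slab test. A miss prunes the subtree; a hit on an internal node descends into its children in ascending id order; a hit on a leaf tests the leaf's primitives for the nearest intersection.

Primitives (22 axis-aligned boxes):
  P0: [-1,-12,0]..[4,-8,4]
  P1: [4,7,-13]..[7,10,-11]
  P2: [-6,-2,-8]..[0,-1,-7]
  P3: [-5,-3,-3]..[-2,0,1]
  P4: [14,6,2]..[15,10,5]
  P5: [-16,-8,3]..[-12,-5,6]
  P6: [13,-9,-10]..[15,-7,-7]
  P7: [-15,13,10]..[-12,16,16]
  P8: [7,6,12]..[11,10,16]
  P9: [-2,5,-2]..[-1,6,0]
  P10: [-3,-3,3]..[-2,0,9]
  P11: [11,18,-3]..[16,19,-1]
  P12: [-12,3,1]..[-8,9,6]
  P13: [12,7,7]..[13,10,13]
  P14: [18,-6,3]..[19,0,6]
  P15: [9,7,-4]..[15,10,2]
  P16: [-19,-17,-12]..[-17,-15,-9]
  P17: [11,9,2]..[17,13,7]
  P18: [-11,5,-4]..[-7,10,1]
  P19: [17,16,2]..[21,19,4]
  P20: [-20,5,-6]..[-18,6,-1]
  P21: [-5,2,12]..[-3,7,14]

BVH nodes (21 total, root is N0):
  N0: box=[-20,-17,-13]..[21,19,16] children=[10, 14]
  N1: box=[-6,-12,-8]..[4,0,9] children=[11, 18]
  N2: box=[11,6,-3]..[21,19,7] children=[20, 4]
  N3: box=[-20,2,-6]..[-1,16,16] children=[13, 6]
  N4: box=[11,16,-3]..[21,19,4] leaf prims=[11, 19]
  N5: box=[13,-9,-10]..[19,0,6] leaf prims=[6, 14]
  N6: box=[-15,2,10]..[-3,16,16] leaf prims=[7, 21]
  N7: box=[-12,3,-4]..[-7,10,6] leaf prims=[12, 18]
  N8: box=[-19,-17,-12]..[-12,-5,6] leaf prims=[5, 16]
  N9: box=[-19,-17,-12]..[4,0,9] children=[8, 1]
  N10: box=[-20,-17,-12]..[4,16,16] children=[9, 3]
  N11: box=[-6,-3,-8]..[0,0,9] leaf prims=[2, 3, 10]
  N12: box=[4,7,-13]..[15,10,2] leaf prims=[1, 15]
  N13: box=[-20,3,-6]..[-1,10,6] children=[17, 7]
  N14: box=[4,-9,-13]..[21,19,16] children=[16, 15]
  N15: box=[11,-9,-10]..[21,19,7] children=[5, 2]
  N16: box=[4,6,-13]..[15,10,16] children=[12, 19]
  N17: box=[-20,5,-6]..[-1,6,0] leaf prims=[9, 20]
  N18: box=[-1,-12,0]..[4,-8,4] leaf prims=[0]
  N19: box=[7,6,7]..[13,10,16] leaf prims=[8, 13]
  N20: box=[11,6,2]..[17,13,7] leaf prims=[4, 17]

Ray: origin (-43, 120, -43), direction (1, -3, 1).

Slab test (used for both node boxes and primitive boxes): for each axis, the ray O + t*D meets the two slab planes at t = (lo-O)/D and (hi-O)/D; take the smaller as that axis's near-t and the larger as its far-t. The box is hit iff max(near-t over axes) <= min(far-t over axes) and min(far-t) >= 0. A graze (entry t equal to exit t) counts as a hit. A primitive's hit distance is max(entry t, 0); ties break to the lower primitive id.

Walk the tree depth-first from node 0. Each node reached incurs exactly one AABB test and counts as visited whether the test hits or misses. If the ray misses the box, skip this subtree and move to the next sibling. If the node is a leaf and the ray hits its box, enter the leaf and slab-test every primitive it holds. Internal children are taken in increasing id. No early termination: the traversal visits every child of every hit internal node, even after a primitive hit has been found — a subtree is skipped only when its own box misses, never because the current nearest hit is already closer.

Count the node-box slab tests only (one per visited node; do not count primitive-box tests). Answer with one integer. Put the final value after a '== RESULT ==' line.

Walk:
N0 x:[23,64] y:[101/3,137/3] z:[30,59] -> hit [101/3,137/3], descend [10, 14]
  N10 x:[23,47] y:[104/3,137/3] z:[31,59] -> hit [104/3,137/3], descend [3, 9]
    N3 x:[23,42] y:[104/3,118/3] z:[37,59] -> hit [37,118/3], descend [6, 13]
      N6 x:[28,40] y:[104/3,118/3] z:[53,59] -> miss, prune
      N13 x:[23,42] y:[110/3,39] z:[37,49] -> hit [37,39], descend [7, 17]
        N7 x:[31,36] y:[110/3,39] z:[39,49] -> miss, prune
        N17 x:[23,42] y:[38,115/3] z:[37,43] -> hit [38,115/3] leaf, test {P9(miss), P20(miss)}
    N9 x:[24,47] y:[40,137/3] z:[31,52] -> hit [40,137/3], descend [1, 8]
      N1 x:[37,47] y:[40,44] z:[35,52] -> hit [40,44], descend [11, 18]
        N11 x:[37,43] y:[40,41] z:[35,52] -> hit [40,41] leaf, test {P2(miss), P3@t=40, P10(miss)}
        N18 x:[42,47] y:[128/3,44] z:[43,47] -> hit [43,44] leaf, test {P0@t=43}
      N8 x:[24,31] y:[125/3,137/3] z:[31,49] -> miss, prune
  N14 x:[47,64] y:[101/3,43] z:[30,59] -> miss, prune

Visited [0, 10, 3, 6, 13, 7, 17, 9, 1, 11, 18, 8, 14]. Tests: 13 box, 3 leaf. Nearest: P3.

== RESULT ==
13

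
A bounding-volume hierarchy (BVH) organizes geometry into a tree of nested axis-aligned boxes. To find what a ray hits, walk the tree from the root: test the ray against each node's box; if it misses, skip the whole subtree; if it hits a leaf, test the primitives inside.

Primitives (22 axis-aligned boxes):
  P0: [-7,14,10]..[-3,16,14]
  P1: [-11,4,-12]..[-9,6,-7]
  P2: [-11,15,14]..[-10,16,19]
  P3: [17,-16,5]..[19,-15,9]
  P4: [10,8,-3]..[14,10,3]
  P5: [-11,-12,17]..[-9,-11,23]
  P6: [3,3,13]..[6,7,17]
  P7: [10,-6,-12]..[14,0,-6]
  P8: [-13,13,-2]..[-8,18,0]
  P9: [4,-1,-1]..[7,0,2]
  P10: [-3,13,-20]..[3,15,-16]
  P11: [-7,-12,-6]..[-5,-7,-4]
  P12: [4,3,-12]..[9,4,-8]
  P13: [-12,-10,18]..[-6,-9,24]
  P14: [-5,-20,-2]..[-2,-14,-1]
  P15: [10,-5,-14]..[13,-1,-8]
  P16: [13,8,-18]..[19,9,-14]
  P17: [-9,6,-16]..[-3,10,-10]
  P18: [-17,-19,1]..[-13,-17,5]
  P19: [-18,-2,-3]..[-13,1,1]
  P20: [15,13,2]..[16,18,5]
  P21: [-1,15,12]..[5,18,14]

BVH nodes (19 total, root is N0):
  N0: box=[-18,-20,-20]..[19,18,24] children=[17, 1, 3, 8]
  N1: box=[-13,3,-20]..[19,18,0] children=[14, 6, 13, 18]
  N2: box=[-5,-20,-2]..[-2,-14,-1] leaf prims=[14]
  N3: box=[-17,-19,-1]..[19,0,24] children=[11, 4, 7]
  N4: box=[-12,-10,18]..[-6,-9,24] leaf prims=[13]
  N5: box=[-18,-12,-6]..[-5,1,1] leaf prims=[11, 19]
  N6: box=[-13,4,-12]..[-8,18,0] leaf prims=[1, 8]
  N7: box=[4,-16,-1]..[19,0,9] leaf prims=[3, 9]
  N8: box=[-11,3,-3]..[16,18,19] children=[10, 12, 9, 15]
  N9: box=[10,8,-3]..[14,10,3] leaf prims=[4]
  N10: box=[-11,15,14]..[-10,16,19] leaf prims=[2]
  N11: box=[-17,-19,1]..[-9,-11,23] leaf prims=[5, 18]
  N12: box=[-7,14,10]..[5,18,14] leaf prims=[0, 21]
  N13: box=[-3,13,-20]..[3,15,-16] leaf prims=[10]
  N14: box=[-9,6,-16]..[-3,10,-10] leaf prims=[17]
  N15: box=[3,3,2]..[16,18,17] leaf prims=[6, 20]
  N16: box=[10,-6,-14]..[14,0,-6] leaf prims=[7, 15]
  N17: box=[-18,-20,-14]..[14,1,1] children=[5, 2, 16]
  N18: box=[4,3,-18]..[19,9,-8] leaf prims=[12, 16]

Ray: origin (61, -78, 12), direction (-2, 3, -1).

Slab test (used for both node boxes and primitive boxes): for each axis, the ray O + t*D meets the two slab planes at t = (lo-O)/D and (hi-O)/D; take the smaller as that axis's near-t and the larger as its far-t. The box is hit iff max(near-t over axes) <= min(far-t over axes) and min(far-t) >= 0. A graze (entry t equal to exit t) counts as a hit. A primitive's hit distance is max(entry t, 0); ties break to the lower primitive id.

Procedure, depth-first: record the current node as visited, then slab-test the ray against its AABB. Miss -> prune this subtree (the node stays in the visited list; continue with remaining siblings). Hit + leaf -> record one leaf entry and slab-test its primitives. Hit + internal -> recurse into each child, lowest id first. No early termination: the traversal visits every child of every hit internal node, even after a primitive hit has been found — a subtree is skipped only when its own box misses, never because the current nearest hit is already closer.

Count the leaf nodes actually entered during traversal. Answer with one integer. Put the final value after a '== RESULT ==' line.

Trace the traversal:
N0 x:[21,79/2] y:[58/3,32] z:[-12,32] -> hit [21,32], descend [1, 3, 8, 17]
  N1 x:[21,37] y:[27,32] z:[12,32] -> hit [27,32], descend [6, 13, 14, 18]
    N6 x:[69/2,37] y:[82/3,32] z:[12,24] -> miss, prune
    N13 x:[29,32] y:[91/3,31] z:[28,32] -> hit [91/3,31] leaf, test {P10@t=91/3}
    N14 x:[32,35] y:[28,88/3] z:[22,28] -> miss, prune
    N18 x:[21,57/2] y:[27,29] z:[20,30] -> hit [27,57/2] leaf, test {P12(miss), P16(miss)}
  N3 x:[21,39] y:[59/3,26] z:[-12,13] -> miss, prune
  N8 x:[45/2,36] y:[27,32] z:[-7,15] -> miss, prune
  N17 x:[47/2,79/2] y:[58/3,79/3] z:[11,26] -> hit [47/2,26], descend [2, 5, 16]
    N2 x:[63/2,33] y:[58/3,64/3] z:[13,14] -> miss, prune
    N5 x:[33,79/2] y:[22,79/3] z:[11,18] -> miss, prune
    N16 x:[47/2,51/2] y:[24,26] z:[18,26] -> hit [24,51/2] leaf, test {P7@t=24, P15@t=73/3}

order=[0, 1, 6, 13, 14, 18, 3, 8, 17, 2, 5, 16]  |boxes|=12  |leaves|=3  hit=P7

== RESULT ==
3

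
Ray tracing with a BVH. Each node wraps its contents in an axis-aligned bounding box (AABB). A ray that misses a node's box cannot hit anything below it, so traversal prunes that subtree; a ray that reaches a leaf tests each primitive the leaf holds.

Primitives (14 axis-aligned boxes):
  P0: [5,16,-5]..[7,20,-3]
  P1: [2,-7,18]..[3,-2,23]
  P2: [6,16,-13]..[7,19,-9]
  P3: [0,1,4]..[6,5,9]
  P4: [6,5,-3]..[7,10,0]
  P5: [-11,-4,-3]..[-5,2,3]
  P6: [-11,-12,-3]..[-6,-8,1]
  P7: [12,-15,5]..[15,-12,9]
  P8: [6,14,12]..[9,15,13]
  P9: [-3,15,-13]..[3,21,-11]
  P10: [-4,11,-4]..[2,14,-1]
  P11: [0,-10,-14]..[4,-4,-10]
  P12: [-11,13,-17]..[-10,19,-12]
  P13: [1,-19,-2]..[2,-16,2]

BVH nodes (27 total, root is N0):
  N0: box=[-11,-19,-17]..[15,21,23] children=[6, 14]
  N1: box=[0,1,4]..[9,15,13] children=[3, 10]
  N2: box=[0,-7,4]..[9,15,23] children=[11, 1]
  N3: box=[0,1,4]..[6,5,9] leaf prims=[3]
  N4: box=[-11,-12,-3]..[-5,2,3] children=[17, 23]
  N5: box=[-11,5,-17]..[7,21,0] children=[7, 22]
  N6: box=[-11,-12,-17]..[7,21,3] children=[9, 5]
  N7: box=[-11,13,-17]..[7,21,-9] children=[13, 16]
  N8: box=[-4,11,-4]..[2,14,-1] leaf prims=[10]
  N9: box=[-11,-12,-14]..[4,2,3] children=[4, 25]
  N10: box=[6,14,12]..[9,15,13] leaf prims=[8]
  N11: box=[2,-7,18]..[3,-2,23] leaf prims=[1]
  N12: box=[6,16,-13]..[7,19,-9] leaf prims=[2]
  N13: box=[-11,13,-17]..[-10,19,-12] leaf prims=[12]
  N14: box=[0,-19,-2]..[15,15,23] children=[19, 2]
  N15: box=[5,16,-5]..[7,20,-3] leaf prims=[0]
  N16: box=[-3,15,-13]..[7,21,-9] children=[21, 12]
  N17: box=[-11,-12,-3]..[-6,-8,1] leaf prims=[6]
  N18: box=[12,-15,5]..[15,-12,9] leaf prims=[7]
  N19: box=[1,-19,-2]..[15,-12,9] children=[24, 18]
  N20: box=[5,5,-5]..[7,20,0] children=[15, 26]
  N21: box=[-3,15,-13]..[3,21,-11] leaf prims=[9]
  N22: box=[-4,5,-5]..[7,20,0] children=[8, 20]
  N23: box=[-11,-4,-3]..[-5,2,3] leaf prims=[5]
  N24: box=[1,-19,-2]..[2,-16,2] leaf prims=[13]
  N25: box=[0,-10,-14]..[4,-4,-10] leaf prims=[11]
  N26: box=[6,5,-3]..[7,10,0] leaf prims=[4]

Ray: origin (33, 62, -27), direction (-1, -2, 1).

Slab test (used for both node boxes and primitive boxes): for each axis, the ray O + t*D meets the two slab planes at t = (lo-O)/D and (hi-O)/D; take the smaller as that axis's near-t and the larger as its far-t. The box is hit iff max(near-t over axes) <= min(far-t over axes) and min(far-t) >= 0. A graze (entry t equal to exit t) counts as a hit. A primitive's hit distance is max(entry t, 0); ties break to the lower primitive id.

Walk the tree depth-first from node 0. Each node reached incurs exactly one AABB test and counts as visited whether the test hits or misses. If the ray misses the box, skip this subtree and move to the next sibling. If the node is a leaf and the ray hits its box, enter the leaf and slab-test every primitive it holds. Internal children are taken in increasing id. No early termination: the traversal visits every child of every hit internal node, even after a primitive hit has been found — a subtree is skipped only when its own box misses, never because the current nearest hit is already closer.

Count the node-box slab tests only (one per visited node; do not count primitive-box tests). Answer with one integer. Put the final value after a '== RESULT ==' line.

Traverse from the root:
N0 x:[18,44] y:[41/2,81/2] z:[10,50] -> hit [41/2,81/2], descend [6, 14]
  N6 x:[26,44] y:[41/2,37] z:[10,30] -> hit [26,30], descend [5, 9]
    N5 x:[26,44] y:[41/2,57/2] z:[10,27] -> hit [26,27], descend [7, 22]
      N7 x:[26,44] y:[41/2,49/2] z:[10,18] -> miss, prune
      N22 x:[26,37] y:[21,57/2] z:[22,27] -> hit [26,27], descend [8, 20]
        N8 x:[31,37] y:[24,51/2] z:[23,26] -> miss, prune
        N20 x:[26,28] y:[21,57/2] z:[22,27] -> hit [26,27], descend [15, 26]
          N15 x:[26,28] y:[21,23] z:[22,24] -> miss, prune
          N26 x:[26,27] y:[26,57/2] z:[24,27] -> hit [26,27] leaf, test {P4@t=26}
    N9 x:[29,44] y:[30,37] z:[13,30] -> hit [30,30], descend [4, 25]
      N4 x:[38,44] y:[30,37] z:[24,30] -> miss, prune
      N25 x:[29,33] y:[33,36] z:[13,17] -> miss, prune
  N14 x:[18,33] y:[47/2,81/2] z:[25,50] -> hit [25,33], descend [2, 19]
    N2 x:[24,33] y:[47/2,69/2] z:[31,50] -> hit [31,33], descend [1, 11]
      N1 x:[24,33] y:[47/2,61/2] z:[31,40] -> miss, prune
      N11 x:[30,31] y:[32,69/2] z:[45,50] -> miss, prune
    N19 x:[18,32] y:[37,81/2] z:[25,36] -> miss, prune

Visited [0, 6, 5, 7, 22, 8, 20, 15, 26, 9, 4, 25, 14, 2, 1, 11, 19]. Tests: 17 box, 1 leaf. Nearest: P4.

== RESULT ==
17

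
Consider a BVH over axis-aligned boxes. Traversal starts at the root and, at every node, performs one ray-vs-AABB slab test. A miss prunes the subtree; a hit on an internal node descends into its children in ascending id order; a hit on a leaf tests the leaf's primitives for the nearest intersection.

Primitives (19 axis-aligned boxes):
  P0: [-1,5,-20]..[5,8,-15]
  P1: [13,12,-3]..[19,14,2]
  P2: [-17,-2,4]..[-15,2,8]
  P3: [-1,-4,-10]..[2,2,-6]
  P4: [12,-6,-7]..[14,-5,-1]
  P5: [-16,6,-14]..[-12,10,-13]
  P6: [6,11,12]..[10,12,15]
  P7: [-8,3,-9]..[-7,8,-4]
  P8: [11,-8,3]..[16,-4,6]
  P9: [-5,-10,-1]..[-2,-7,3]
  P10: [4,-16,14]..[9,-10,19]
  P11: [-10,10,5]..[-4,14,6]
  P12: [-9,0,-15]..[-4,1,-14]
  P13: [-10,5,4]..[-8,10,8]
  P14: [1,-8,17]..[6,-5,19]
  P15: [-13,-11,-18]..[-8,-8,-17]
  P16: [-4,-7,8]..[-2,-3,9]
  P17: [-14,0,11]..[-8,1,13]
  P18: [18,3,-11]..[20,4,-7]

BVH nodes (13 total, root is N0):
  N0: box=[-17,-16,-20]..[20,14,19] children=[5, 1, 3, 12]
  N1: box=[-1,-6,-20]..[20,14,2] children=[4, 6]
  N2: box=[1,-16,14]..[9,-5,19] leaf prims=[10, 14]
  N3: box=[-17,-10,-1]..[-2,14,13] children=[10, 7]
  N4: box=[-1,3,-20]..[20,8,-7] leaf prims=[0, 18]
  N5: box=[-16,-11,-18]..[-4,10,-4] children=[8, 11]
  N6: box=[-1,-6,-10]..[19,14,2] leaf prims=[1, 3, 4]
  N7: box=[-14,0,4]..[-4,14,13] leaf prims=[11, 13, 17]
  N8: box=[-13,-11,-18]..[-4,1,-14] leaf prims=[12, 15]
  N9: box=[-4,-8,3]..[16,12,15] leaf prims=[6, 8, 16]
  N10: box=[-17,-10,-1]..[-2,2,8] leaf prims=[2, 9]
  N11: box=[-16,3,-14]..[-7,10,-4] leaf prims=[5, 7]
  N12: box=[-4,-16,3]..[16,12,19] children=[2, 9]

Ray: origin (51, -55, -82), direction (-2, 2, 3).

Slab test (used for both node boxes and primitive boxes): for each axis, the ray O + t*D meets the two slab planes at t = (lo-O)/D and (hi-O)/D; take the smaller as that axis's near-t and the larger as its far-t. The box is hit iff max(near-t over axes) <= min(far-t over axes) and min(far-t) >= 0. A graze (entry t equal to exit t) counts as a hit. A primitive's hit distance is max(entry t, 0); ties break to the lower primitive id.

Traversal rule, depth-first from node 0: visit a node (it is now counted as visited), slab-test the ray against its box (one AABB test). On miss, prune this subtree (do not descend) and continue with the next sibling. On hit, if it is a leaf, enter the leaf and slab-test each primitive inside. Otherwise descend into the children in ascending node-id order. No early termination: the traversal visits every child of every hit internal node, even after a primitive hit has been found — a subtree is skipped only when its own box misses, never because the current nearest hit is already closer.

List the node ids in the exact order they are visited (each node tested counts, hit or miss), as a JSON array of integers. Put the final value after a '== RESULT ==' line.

Traverse from the root:
N0 x:[31/2,34] y:[39/2,69/2] z:[62/3,101/3] -> hit [62/3,101/3], descend [1, 3, 5, 12]
  N1 x:[31/2,26] y:[49/2,69/2] z:[62/3,28] -> hit [49/2,26], descend [4, 6]
    N4 x:[31/2,26] y:[29,63/2] z:[62/3,25] -> miss, prune
    N6 x:[16,26] y:[49/2,69/2] z:[24,28] -> hit [49/2,26] leaf, test {P1(miss), P3(miss), P4(miss)}
  N3 x:[53/2,34] y:[45/2,69/2] z:[27,95/3] -> hit [27,95/3], descend [7, 10]
    N7 x:[55/2,65/2] y:[55/2,69/2] z:[86/3,95/3] -> hit [86/3,95/3] leaf, test {P11(miss), P13@t=30, P17(miss)}
    N10 x:[53/2,34] y:[45/2,57/2] z:[27,30] -> hit [27,57/2] leaf, test {P2(miss), P9(miss)}
  N5 x:[55/2,67/2] y:[22,65/2] z:[64/3,26] -> miss, prune
  N12 x:[35/2,55/2] y:[39/2,67/2] z:[85/3,101/3] -> miss, prune

9 AABB tests over nodes [0, 1, 4, 6, 3, 7, 10, 5, 12]; 3 leaves entered; closest P13.

== RESULT ==
[0, 1, 4, 6, 3, 7, 10, 5, 12]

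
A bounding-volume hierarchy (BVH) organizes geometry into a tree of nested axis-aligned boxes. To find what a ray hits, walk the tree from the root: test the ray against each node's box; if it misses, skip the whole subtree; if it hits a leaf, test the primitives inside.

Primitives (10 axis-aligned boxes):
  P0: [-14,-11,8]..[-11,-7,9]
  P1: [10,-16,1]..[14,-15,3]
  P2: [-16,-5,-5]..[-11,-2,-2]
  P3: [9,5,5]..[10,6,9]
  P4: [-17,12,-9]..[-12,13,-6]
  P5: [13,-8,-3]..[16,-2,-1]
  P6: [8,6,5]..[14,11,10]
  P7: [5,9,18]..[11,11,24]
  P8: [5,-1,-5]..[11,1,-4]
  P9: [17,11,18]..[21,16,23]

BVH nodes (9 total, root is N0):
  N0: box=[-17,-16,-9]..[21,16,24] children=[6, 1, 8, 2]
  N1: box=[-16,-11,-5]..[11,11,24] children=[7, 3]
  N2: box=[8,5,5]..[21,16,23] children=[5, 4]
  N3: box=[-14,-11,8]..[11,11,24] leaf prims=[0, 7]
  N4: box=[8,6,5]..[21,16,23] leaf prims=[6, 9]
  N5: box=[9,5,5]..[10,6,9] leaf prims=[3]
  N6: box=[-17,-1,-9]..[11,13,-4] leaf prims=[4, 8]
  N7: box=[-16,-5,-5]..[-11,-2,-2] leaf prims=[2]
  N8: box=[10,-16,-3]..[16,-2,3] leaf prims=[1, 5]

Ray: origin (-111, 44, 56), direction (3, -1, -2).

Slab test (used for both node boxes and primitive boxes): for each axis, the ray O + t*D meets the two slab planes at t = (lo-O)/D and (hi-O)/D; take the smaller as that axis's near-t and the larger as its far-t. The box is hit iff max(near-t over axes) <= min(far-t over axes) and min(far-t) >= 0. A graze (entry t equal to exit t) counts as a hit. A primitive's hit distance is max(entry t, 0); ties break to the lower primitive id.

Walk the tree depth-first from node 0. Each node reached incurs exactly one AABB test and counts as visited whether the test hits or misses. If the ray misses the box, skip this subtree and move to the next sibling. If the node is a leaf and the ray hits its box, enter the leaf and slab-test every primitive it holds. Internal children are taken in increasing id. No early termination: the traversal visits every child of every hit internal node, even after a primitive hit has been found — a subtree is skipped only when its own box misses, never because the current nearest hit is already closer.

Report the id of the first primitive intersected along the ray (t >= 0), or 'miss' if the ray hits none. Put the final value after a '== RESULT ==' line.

Traverse from the root:
N0 x:[94/3,44] y:[28,60] z:[16,65/2] -> hit [94/3,65/2], descend [1, 2, 6, 8]
  N1 x:[95/3,122/3] y:[33,55] z:[16,61/2] -> miss, prune
  N2 x:[119/3,44] y:[28,39] z:[33/2,51/2] -> miss, prune
  N6 x:[94/3,122/3] y:[31,45] z:[30,65/2] -> hit [94/3,65/2] leaf, test {P4@t=94/3, P8(miss)}
  N8 x:[121/3,127/3] y:[46,60] z:[53/2,59/2] -> miss, prune

Visited [0, 1, 2, 6, 8]. Tests: 5 box, 1 leaf. Nearest: P4.

== RESULT ==
4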